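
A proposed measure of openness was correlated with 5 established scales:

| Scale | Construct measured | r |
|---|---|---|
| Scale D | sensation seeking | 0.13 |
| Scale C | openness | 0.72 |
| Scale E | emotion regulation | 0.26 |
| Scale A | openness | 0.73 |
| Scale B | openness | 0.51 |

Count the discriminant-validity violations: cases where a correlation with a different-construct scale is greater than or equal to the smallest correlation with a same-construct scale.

Convergent (same construct = openness): Scale C, Scale A, Scale B.
Smallest convergent = 0.51. Discriminant values: 0.13, 0.26; count ≥ 0.51 → 0.

0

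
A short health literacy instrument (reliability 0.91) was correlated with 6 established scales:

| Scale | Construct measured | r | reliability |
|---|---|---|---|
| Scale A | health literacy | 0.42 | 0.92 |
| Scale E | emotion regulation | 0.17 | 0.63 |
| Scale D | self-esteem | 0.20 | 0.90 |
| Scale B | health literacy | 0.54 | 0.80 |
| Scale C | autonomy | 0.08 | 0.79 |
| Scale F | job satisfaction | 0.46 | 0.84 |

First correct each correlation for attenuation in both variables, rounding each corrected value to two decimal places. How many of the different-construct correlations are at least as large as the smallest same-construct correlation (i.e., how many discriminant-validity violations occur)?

1

Disattenuated r (r / √(r_scale · r_new)):
  Scale A (conv): 0.42 / √(0.92·0.91) = 0.46
  Scale E (disc): 0.17 / √(0.63·0.91) = 0.22
  Scale D (disc): 0.20 / √(0.90·0.91) = 0.22
  Scale B (conv): 0.54 / √(0.80·0.91) = 0.63
  Scale C (disc): 0.08 / √(0.79·0.91) = 0.09
  Scale F (disc): 0.46 / √(0.84·0.91) = 0.53
Smallest convergent = 0.46. Discriminant values: 0.22, 0.22, 0.09, 0.53; count ≥ 0.46 → 1.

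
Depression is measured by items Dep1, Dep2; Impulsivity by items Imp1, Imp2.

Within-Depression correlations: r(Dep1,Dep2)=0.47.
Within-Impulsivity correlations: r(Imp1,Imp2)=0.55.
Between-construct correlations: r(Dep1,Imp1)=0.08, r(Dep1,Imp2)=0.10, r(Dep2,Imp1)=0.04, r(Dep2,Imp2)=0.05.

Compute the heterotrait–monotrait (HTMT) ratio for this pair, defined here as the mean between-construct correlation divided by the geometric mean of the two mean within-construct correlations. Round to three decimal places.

0.133

Between-construct mean = 0.27/4 = 0.0675.
Mean within-Dep = 0.47/1 = 0.4700; mean within-Imp = 0.55/1 = 0.5500.
Geometric mean = √(0.4700 × 0.5500) = 0.5084.
HTMT = 0.0675 / 0.5084 = 0.133.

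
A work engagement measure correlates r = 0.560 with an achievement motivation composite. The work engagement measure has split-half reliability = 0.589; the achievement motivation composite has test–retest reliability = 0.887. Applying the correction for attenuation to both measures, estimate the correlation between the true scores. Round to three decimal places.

r_true = r_obs / √(r_xx · r_yy) = 0.560 / √(0.589 × 0.887) = 0.560 / √0.522443 = 0.560 / 0.7228 ≈ 0.775.

0.775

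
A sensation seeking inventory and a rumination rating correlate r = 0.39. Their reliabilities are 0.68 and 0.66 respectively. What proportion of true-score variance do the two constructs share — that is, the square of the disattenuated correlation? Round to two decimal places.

Disattenuated r = 0.39 / √(0.68 × 0.66) = 0.39 / 0.6699 = 0.5822.
Shared true-score variance = 0.5822² = 0.3390 ≈ 0.34.

0.34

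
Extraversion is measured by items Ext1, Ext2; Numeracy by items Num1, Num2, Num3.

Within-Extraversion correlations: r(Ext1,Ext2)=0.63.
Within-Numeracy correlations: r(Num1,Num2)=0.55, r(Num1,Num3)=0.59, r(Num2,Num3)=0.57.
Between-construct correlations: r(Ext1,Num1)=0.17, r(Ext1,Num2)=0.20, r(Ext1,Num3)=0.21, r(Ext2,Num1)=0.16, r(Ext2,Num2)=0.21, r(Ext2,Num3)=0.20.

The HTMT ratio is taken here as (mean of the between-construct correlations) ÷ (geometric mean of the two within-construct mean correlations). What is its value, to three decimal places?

Mean heterotrait r = 1.15/6 = 0.1917.
Mean within-Ext = 0.63/1 = 0.6300; mean within-Num = 1.71/3 = 0.5700.
Geometric mean = √(0.6300 × 0.5700) = 0.5992.
HTMT = 0.1917 / 0.5992 = 0.320.

0.320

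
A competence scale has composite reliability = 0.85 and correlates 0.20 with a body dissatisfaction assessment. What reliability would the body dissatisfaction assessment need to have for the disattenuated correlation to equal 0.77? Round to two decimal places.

r_true = r_obs / √(r_xx · r_yy) ⇒ 0.77 = 0.20 / √(0.85 · r_yy).
√(0.85 · r_yy) = 0.20 / 0.77 = 0.2597; 0.85 · r_yy = 0.0674; r_yy = 0.0674 / 0.85 ≈ 0.08.

0.08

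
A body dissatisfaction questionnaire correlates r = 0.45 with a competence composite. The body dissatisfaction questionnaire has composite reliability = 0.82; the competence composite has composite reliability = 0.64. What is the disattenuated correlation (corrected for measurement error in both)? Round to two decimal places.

0.62

r_true = r_obs / √(r_xx · r_yy) = 0.45 / √(0.82 × 0.64) = 0.45 / √0.5248 = 0.45 / 0.7244 ≈ 0.62.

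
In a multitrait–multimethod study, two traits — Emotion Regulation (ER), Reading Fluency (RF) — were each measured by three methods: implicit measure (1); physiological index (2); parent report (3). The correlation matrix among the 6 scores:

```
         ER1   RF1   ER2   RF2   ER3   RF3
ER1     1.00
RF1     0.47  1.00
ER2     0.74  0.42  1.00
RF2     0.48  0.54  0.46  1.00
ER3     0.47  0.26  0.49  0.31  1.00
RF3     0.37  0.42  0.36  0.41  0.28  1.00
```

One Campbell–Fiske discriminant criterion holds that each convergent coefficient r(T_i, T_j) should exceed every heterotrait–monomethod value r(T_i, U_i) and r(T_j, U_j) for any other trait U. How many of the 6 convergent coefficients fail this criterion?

Checking each validity diagonal entry against its comparison values:
ER (methods 1·2): 0.74 vs {0.47, 0.46} → pass.
ER (methods 1·3): 0.47 vs {0.47, 0.28} → fail.
ER (methods 2·3): 0.49 vs {0.46, 0.28} → pass.
RF (methods 1·2): 0.54 vs {0.47, 0.46} → pass.
RF (methods 1·3): 0.42 vs {0.47, 0.28} → fail.
RF (methods 2·3): 0.41 vs {0.46, 0.28} → fail.
3 of 6 fail.

3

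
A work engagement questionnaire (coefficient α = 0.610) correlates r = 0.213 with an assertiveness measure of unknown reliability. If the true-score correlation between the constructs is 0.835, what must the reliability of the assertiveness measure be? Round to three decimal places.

0.107

r_true = r_obs / √(r_xx · r_yy) ⇒ 0.835 = 0.213 / √(0.610 · r_yy).
√(0.610 · r_yy) = 0.213 / 0.835 = 0.2551; 0.610 · r_yy = 0.0651; r_yy = 0.0651 / 0.610 ≈ 0.107.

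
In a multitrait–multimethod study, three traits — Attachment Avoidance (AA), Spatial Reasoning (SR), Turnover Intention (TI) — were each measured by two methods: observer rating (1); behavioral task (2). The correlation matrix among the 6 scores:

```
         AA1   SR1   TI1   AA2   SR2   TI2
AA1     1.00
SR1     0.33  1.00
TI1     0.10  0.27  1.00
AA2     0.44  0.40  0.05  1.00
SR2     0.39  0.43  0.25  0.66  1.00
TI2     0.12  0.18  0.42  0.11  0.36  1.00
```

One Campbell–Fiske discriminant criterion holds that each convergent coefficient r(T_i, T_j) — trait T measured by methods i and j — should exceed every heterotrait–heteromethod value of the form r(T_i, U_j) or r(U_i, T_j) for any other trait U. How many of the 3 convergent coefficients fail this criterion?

Checking each validity diagonal entry against its comparison values:
AA (methods 1·2): 0.44 vs {0.39, 0.40, 0.12, 0.05} → pass.
SR (methods 1·2): 0.43 vs {0.40, 0.39, 0.18, 0.25} → pass.
TI (methods 1·2): 0.42 vs {0.05, 0.12, 0.25, 0.18} → pass.
0 of 3 fail.

0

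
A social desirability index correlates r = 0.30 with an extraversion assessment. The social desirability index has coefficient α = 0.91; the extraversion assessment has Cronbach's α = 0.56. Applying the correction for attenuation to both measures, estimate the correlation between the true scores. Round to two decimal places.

0.42

r_true = r_obs / √(r_xx · r_yy) = 0.30 / √(0.91 × 0.56) = 0.30 / √0.5096 = 0.30 / 0.7139 ≈ 0.42.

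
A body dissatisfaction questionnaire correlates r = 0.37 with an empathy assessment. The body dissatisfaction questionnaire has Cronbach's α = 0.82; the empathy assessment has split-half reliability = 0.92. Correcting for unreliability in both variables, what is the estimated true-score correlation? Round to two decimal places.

r_true = r_obs / √(r_xx · r_yy) = 0.37 / √(0.82 × 0.92) = 0.37 / √0.7544 = 0.37 / 0.8686 ≈ 0.43.

0.43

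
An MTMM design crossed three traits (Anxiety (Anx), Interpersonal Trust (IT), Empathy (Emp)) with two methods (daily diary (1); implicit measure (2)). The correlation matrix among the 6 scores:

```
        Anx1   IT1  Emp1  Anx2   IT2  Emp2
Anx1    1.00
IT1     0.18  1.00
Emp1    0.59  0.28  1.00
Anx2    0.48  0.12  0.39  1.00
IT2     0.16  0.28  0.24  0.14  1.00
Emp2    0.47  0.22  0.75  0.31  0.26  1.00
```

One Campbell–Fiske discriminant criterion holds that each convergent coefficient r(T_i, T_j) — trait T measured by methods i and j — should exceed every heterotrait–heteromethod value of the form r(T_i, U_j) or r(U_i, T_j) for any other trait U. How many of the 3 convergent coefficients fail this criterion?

0

Checking each validity diagonal entry against its comparison values:
Anx (methods 1·2): 0.48 vs {0.16, 0.12, 0.47, 0.39} → pass.
IT (methods 1·2): 0.28 vs {0.12, 0.16, 0.22, 0.24} → pass.
Emp (methods 1·2): 0.75 vs {0.39, 0.47, 0.24, 0.22} → pass.
0 of 3 fail.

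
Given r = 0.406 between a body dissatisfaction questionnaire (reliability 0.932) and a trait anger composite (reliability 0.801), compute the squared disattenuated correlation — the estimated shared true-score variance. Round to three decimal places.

Disattenuated r = 0.406 / √(0.932 × 0.801) = 0.406 / 0.8640 = 0.4699.
Shared true-score variance = 0.4699² = 0.2208 ≈ 0.221.

0.221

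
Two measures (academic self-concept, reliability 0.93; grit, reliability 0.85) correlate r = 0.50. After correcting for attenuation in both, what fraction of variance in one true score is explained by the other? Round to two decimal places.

0.32

Disattenuated r = 0.50 / √(0.93 × 0.85) = 0.50 / 0.8891 = 0.5624.
Shared true-score variance = 0.5624² = 0.3163 ≈ 0.32.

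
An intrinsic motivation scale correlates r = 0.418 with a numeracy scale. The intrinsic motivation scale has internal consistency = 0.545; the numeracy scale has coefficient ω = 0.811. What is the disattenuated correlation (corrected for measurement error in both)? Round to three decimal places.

r_true = r_obs / √(r_xx · r_yy) = 0.418 / √(0.545 × 0.811) = 0.418 / √0.441995 = 0.418 / 0.6648 ≈ 0.629.

0.629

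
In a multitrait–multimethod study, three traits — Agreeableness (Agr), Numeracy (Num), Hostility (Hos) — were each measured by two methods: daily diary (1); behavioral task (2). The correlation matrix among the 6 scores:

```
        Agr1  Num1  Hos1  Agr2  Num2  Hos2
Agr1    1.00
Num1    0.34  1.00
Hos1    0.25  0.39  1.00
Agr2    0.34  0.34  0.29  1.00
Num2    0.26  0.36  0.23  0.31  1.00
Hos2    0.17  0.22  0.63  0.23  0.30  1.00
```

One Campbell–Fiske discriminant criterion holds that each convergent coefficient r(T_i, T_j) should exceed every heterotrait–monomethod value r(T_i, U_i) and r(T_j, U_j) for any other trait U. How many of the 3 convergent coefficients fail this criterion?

2

Each convergent coefficient versus the relevant comparison correlations:
Agr (methods 1·2): 0.34 vs {0.34, 0.31, 0.25, 0.23} → fail.
Num (methods 1·2): 0.36 vs {0.34, 0.31, 0.39, 0.30} → fail.
Hos (methods 1·2): 0.63 vs {0.25, 0.23, 0.39, 0.30} → pass.
2 of 3 fail.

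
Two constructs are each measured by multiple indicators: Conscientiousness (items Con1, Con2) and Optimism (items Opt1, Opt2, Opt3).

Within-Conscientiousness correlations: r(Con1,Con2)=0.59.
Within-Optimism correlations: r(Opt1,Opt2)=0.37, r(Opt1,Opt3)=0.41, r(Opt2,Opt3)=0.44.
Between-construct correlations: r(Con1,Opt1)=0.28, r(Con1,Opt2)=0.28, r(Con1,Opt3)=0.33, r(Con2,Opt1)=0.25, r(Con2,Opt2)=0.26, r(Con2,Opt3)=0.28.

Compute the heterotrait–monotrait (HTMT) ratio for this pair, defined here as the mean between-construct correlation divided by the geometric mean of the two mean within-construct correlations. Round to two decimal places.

Mean heterotrait r = 1.68/6 = 0.2800.
Mean within-Con = 0.59/1 = 0.5900; mean within-Opt = 1.22/3 = 0.4067.
Geometric mean = √(0.5900 × 0.4067) = 0.4898.
HTMT = 0.2800 / 0.4898 = 0.57.

0.57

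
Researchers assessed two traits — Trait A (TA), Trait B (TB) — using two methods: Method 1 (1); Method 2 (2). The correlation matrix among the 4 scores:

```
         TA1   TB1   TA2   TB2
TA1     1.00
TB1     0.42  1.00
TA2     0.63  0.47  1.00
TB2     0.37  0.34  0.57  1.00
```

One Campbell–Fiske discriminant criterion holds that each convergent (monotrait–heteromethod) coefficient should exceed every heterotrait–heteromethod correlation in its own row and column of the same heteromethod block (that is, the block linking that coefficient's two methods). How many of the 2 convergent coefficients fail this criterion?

Each convergent coefficient versus the relevant comparison correlations:
TA (methods 1·2): 0.63 vs {0.37, 0.47} → pass.
TB (methods 1·2): 0.34 vs {0.47, 0.37} → fail.
1 of 2 fail.

1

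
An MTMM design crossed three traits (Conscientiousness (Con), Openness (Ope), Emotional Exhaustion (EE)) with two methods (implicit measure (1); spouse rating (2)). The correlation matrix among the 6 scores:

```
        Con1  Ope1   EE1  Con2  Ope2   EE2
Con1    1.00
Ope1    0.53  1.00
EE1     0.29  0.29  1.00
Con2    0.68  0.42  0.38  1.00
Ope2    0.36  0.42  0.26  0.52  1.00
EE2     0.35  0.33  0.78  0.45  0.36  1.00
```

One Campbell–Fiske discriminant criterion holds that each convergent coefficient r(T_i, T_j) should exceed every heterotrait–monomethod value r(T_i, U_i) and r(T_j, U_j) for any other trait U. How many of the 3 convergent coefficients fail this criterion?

1

Checking each validity diagonal entry against its comparison values:
Con (methods 1·2): 0.68 vs {0.53, 0.52, 0.29, 0.45} → pass.
Ope (methods 1·2): 0.42 vs {0.53, 0.52, 0.29, 0.36} → fail.
EE (methods 1·2): 0.78 vs {0.29, 0.45, 0.29, 0.36} → pass.
1 of 3 fail.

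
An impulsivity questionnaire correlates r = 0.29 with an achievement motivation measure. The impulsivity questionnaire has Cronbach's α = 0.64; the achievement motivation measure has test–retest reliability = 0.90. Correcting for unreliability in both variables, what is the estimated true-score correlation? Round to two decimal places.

r_true = r_obs / √(r_xx · r_yy) = 0.29 / √(0.64 × 0.90) = 0.29 / √0.5760 = 0.29 / 0.7589 ≈ 0.38.

0.38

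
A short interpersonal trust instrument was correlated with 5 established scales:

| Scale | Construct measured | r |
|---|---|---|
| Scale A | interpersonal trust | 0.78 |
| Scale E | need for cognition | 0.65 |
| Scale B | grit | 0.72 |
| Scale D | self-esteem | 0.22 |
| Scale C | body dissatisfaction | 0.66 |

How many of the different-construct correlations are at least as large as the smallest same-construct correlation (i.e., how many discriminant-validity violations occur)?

Convergent (same construct = interpersonal trust): Scale A.
Smallest convergent = 0.78. Discriminant values: 0.65, 0.72, 0.22, 0.66; count ≥ 0.78 → 0.

0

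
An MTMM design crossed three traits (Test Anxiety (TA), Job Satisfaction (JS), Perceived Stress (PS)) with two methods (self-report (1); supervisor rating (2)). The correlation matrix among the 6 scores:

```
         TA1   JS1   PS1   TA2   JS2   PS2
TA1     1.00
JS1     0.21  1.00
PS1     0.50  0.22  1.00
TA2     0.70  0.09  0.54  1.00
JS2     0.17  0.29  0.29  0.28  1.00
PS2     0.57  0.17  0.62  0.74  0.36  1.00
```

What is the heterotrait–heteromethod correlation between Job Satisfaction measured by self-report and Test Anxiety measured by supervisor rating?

0.09

Different traits and methods: r(JS1, TA2) = 0.09.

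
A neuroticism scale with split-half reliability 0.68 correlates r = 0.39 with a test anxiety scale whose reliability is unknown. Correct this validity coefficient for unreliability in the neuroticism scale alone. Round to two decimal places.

0.47

Single correction: r_c = r_obs / √r_xx = 0.39 / √0.68 = 0.39 / 0.8246 ≈ 0.47.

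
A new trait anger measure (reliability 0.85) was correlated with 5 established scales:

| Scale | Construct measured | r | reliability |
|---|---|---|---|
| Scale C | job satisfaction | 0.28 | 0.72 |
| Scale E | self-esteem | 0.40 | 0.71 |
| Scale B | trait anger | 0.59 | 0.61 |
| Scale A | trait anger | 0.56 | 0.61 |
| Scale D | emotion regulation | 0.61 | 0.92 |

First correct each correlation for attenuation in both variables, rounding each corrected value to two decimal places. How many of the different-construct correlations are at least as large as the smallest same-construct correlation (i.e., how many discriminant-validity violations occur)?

0

Disattenuated r (r / √(r_scale · r_new)):
  Scale C (disc): 0.28 / √(0.72·0.85) = 0.36
  Scale E (disc): 0.40 / √(0.71·0.85) = 0.51
  Scale B (conv): 0.59 / √(0.61·0.85) = 0.82
  Scale A (conv): 0.56 / √(0.61·0.85) = 0.78
  Scale D (disc): 0.61 / √(0.92·0.85) = 0.69
Smallest convergent = 0.78. Discriminant values: 0.36, 0.51, 0.69; count ≥ 0.78 → 0.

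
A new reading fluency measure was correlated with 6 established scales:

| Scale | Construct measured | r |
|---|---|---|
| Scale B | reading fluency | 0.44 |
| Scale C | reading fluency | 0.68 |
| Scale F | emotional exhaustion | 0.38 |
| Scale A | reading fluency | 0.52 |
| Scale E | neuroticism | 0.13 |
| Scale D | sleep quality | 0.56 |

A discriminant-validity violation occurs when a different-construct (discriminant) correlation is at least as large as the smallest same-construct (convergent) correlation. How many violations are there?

Convergent (same construct = reading fluency): Scale B, Scale C, Scale A.
Smallest convergent = 0.44. Discriminant values: 0.38, 0.13, 0.56; count ≥ 0.44 → 1.

1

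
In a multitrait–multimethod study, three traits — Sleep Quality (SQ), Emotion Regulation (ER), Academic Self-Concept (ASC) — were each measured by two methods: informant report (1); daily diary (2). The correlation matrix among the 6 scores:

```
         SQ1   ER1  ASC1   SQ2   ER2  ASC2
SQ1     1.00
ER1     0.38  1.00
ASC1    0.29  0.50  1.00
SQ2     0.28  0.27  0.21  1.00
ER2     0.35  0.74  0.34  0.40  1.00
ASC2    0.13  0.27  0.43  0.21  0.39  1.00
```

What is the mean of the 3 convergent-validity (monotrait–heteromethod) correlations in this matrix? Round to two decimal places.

0.48

Convergent values: 0.28, 0.74, 0.43; mean = 1.45/3 = 0.48.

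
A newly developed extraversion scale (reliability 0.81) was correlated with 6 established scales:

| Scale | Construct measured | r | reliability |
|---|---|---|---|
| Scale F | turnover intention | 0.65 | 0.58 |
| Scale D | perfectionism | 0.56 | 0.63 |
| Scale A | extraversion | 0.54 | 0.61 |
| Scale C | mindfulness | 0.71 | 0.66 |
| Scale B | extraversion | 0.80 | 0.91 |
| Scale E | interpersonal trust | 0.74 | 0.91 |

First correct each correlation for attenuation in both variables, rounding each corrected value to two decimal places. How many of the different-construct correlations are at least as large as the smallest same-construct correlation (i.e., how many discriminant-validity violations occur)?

Disattenuated r (r / √(r_scale · r_new)):
  Scale F (disc): 0.65 / √(0.58·0.81) = 0.95
  Scale D (disc): 0.56 / √(0.63·0.81) = 0.78
  Scale A (conv): 0.54 / √(0.61·0.81) = 0.77
  Scale C (disc): 0.71 / √(0.66·0.81) = 0.97
  Scale B (conv): 0.80 / √(0.91·0.81) = 0.93
  Scale E (disc): 0.74 / √(0.91·0.81) = 0.86
Smallest convergent = 0.77. Discriminant values: 0.95, 0.78, 0.97, 0.86; count ≥ 0.77 → 4.

4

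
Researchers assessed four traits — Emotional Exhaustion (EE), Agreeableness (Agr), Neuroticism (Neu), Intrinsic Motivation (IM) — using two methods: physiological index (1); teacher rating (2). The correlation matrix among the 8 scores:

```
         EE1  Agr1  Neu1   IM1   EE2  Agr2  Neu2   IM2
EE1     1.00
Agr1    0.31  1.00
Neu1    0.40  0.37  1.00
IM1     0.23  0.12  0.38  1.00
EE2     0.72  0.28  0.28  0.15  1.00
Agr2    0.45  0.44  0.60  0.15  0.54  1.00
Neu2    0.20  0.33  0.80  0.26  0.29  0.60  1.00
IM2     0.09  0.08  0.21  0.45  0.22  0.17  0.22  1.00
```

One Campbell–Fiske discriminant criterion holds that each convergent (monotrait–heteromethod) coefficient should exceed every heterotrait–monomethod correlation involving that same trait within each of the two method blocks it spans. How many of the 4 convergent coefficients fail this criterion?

1

Checking each validity diagonal entry against its comparison values:
EE (methods 1·2): 0.72 vs {0.31, 0.54, 0.40, 0.29, 0.23, 0.22} → pass.
Agr (methods 1·2): 0.44 vs {0.31, 0.54, 0.37, 0.60, 0.12, 0.17} → fail.
Neu (methods 1·2): 0.80 vs {0.40, 0.29, 0.37, 0.60, 0.38, 0.22} → pass.
IM (methods 1·2): 0.45 vs {0.23, 0.22, 0.12, 0.17, 0.38, 0.22} → pass.
1 of 4 fail.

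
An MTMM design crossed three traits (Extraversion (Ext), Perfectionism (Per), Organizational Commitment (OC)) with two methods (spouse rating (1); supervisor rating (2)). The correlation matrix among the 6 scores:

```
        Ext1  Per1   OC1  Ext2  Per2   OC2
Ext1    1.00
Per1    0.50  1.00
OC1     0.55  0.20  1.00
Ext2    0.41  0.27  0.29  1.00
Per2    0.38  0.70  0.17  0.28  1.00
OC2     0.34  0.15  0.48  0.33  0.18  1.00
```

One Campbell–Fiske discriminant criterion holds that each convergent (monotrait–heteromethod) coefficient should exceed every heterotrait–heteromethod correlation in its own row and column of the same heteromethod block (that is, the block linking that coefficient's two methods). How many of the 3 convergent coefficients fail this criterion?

Each convergent coefficient versus the relevant comparison correlations:
Ext (methods 1·2): 0.41 vs {0.38, 0.27, 0.34, 0.29} → pass.
Per (methods 1·2): 0.70 vs {0.27, 0.38, 0.15, 0.17} → pass.
OC (methods 1·2): 0.48 vs {0.29, 0.34, 0.17, 0.15} → pass.
0 of 3 fail.

0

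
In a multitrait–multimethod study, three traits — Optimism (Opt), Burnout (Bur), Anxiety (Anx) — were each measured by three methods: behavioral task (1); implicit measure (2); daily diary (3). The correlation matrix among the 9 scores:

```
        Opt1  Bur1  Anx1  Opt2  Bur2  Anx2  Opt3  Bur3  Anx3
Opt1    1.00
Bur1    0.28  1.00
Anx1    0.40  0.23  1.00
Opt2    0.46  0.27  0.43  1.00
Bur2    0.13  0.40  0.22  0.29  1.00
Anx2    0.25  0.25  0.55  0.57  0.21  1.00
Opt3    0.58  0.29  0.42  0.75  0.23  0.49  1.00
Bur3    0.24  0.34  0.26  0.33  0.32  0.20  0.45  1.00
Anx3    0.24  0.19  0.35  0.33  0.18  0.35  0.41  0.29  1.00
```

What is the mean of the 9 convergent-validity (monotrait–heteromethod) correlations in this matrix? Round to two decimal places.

0.46

Convergent values: 0.46, 0.58, 0.75, 0.40, 0.34, 0.32, 0.55, 0.35, 0.35; mean = 4.10/9 = 0.46.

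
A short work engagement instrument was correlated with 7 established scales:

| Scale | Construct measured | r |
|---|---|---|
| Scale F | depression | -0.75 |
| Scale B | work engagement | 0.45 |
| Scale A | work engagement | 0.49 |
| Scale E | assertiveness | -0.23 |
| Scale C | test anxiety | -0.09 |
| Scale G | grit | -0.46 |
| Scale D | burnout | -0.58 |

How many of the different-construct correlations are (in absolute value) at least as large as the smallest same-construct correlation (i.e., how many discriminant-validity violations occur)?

3

Convergent (same construct = work engagement): Scale B, Scale A.
Smallest convergent = 0.45. Discriminant |r|: 0.75, 0.23, 0.09, 0.46, 0.58; count ≥ 0.45 → 3.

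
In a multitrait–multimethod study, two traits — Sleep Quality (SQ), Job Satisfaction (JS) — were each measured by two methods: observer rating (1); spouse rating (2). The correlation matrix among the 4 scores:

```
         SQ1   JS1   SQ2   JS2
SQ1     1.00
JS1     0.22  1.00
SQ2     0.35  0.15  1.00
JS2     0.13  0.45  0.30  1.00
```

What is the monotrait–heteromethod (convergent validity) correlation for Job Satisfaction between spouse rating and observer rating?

0.45

Same trait (JS), different methods: r(JS2, JS1) = 0.45.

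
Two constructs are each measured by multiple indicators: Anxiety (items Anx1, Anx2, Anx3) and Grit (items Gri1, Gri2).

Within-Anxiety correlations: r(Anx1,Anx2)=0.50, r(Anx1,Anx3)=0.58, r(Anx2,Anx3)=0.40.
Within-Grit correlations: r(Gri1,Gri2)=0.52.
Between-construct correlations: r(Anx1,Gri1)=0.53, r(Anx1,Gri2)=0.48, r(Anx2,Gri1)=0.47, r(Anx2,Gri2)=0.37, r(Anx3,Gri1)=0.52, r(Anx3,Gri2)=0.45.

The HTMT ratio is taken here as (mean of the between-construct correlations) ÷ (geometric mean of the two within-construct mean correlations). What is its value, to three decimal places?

0.928

Between-construct mean = 2.82/6 = 0.4700.
Mean within-Anx = 1.48/3 = 0.4933; mean within-Gri = 0.52/1 = 0.5200.
Geometric mean = √(0.4933 × 0.5200) = 0.5065.
HTMT = 0.4700 / 0.5065 = 0.928.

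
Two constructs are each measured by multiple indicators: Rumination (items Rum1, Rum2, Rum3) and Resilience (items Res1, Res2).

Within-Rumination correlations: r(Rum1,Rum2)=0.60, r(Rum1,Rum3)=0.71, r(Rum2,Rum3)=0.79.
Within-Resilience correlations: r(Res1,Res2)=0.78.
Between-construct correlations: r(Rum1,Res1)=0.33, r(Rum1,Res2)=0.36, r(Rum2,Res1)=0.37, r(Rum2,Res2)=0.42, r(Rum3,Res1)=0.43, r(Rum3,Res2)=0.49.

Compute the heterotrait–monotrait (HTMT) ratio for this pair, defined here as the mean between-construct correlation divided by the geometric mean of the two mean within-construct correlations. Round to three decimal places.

0.541

Between-construct mean = 2.40/6 = 0.4000.
Mean within-Rum = 2.10/3 = 0.7000; mean within-Res = 0.78/1 = 0.7800.
Geometric mean = √(0.7000 × 0.7800) = 0.7389.
HTMT = 0.4000 / 0.7389 = 0.541.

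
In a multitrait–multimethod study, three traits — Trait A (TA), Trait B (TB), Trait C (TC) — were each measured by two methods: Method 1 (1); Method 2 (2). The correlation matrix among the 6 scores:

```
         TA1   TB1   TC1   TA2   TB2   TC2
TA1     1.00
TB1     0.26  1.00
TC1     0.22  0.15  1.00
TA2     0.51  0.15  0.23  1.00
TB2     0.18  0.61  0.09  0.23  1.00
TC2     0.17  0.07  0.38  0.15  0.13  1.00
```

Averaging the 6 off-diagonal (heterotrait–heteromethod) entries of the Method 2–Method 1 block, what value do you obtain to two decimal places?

0.15

HTHM values (method 2 × method 1): 0.15, 0.23, 0.18, 0.09, 0.17, 0.07; mean = 0.89/6 = 0.15.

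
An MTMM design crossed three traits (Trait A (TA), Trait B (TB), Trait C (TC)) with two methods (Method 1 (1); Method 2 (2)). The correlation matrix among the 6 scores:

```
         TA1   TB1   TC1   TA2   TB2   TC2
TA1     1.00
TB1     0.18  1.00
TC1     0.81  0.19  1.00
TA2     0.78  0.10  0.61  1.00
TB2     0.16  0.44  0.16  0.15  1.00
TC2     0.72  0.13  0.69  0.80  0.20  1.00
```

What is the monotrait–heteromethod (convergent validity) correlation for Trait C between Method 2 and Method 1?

0.69

Same trait (TC), different methods: r(TC2, TC1) = 0.69.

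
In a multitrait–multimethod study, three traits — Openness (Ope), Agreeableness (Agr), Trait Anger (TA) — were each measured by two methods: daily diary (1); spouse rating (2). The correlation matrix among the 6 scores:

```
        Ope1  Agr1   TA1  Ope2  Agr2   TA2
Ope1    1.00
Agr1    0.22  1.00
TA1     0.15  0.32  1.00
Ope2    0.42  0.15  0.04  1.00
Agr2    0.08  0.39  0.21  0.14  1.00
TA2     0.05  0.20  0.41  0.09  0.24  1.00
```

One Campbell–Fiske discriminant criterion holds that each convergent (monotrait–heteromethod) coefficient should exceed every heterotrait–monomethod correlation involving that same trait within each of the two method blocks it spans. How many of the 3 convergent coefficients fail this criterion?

Checking each validity diagonal entry against its comparison values:
Ope (methods 1·2): 0.42 vs {0.22, 0.14, 0.15, 0.09} → pass.
Agr (methods 1·2): 0.39 vs {0.22, 0.14, 0.32, 0.24} → pass.
TA (methods 1·2): 0.41 vs {0.15, 0.09, 0.32, 0.24} → pass.
0 of 3 fail.

0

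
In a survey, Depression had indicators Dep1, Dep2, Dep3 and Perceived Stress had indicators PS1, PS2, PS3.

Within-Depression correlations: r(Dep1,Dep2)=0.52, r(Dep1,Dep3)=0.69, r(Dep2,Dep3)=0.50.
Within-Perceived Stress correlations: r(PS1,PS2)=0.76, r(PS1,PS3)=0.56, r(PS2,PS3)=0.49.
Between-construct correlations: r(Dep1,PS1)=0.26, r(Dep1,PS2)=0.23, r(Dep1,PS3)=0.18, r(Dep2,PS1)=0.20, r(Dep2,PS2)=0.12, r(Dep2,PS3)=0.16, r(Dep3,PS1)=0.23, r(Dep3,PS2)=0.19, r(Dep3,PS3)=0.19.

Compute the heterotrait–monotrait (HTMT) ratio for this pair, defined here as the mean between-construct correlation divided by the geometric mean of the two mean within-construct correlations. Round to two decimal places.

0.33

Between-construct mean = 1.76/9 = 0.1956.
Mean within-Dep = 1.71/3 = 0.5700; mean within-PS = 1.81/3 = 0.6033.
Geometric mean = √(0.5700 × 0.6033) = 0.5864.
HTMT = 0.1956 / 0.5864 = 0.33.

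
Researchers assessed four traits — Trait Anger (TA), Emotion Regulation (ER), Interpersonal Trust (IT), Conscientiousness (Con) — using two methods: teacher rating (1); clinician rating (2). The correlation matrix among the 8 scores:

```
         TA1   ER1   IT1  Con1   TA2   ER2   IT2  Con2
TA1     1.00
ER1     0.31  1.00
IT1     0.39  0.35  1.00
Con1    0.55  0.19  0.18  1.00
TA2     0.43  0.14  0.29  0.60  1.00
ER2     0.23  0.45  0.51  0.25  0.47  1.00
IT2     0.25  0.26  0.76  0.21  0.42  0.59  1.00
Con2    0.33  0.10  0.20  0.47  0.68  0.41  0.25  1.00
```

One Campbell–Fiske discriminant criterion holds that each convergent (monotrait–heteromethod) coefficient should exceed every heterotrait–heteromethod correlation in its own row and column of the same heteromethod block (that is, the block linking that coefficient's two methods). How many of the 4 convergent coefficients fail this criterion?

Each convergent coefficient versus the relevant comparison correlations:
TA (methods 1·2): 0.43 vs {0.23, 0.14, 0.25, 0.29, 0.33, 0.60} → fail.
ER (methods 1·2): 0.45 vs {0.14, 0.23, 0.26, 0.51, 0.10, 0.25} → fail.
IT (methods 1·2): 0.76 vs {0.29, 0.25, 0.51, 0.26, 0.20, 0.21} → pass.
Con (methods 1·2): 0.47 vs {0.60, 0.33, 0.25, 0.10, 0.21, 0.20} → fail.
3 of 4 fail.

3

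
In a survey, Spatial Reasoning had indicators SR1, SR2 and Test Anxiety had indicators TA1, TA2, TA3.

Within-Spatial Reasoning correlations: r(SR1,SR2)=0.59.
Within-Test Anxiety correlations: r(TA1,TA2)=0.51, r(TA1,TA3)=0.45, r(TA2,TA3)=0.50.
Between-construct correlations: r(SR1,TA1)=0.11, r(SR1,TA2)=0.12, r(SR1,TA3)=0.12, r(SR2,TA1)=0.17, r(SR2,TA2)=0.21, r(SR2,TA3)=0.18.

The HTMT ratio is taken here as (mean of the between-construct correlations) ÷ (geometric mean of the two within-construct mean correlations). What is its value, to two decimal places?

0.28

Mean between = 0.91/6 = 0.1517.
Mean within-SR = 0.59/1 = 0.5900; mean within-TA = 1.46/3 = 0.4867.
Geometric mean = √(0.5900 × 0.4867) = 0.5359.
HTMT = 0.1517 / 0.5359 = 0.28.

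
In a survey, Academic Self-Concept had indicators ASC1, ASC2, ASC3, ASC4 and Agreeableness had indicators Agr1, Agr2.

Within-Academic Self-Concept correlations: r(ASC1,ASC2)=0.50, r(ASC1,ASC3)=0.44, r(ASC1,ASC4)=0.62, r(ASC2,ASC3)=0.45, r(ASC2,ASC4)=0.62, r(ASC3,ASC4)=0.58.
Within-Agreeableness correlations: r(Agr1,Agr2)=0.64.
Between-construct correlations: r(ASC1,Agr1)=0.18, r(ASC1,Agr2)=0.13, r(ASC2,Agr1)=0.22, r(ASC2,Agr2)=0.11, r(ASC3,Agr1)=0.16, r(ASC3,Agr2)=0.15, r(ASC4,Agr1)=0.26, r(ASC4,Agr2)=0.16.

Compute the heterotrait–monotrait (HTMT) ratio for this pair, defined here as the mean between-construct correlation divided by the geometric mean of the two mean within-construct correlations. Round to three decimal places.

Between-construct mean = 1.37/8 = 0.1713.
Mean within-ASC = 3.21/6 = 0.5350; mean within-Agr = 0.64/1 = 0.6400.
Geometric mean = √(0.5350 × 0.6400) = 0.5851.
HTMT = 0.1713 / 0.5851 = 0.293.

0.293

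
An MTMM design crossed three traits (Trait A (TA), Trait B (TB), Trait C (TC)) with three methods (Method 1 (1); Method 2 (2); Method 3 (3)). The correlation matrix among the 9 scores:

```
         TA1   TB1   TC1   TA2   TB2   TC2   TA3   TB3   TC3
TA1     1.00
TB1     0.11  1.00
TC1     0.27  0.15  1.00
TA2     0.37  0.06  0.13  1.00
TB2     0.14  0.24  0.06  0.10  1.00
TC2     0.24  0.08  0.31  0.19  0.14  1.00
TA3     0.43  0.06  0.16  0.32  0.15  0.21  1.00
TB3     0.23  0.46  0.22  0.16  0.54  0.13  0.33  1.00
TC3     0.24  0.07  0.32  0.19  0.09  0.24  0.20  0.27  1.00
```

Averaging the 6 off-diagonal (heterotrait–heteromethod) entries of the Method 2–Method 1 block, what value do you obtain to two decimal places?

HTHM values (method 2 × method 1): 0.06, 0.13, 0.14, 0.06, 0.24, 0.08; mean = 0.71/6 = 0.12.

0.12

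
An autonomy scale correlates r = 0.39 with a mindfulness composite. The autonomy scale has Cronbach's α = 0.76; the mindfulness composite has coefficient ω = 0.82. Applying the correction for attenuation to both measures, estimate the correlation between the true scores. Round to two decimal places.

r_true = r_obs / √(r_xx · r_yy) = 0.39 / √(0.76 × 0.82) = 0.39 / √0.6232 = 0.39 / 0.7894 ≈ 0.49.

0.49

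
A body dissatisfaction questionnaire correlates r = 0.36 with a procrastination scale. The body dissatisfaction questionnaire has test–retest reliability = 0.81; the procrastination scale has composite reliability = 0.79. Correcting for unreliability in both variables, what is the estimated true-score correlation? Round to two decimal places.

r_true = r_obs / √(r_xx · r_yy) = 0.36 / √(0.81 × 0.79) = 0.36 / √0.6399 = 0.36 / 0.7999 ≈ 0.45.

0.45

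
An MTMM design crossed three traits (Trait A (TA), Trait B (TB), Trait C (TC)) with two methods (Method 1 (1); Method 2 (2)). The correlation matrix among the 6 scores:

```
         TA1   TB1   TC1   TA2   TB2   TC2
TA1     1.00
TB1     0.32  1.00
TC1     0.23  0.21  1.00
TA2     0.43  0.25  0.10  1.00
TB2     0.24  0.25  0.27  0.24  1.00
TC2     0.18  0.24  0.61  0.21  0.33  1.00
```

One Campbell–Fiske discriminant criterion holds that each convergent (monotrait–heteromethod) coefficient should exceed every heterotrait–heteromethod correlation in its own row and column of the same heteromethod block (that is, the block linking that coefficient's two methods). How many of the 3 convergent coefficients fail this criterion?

Checking each validity diagonal entry against its comparison values:
TA (methods 1·2): 0.43 vs {0.24, 0.25, 0.18, 0.10} → pass.
TB (methods 1·2): 0.25 vs {0.25, 0.24, 0.24, 0.27} → fail.
TC (methods 1·2): 0.61 vs {0.10, 0.18, 0.27, 0.24} → pass.
1 of 3 fail.

1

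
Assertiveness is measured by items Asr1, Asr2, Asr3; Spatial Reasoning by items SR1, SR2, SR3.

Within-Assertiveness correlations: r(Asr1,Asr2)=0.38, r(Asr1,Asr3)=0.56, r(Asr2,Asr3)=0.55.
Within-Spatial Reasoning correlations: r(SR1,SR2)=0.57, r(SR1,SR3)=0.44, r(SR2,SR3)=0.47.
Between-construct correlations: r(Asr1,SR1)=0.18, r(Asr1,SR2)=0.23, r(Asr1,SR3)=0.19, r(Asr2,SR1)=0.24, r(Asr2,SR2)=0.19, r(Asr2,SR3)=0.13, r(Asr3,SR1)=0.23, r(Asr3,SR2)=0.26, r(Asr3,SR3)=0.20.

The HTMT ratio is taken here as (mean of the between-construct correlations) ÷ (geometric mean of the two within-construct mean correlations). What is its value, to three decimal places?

0.415

Mean heterotrait r = 1.85/9 = 0.2056.
Mean within-Asr = 1.49/3 = 0.4967; mean within-SR = 1.48/3 = 0.4933.
Geometric mean = √(0.4967 × 0.4933) = 0.4950.
HTMT = 0.2056 / 0.4950 = 0.415.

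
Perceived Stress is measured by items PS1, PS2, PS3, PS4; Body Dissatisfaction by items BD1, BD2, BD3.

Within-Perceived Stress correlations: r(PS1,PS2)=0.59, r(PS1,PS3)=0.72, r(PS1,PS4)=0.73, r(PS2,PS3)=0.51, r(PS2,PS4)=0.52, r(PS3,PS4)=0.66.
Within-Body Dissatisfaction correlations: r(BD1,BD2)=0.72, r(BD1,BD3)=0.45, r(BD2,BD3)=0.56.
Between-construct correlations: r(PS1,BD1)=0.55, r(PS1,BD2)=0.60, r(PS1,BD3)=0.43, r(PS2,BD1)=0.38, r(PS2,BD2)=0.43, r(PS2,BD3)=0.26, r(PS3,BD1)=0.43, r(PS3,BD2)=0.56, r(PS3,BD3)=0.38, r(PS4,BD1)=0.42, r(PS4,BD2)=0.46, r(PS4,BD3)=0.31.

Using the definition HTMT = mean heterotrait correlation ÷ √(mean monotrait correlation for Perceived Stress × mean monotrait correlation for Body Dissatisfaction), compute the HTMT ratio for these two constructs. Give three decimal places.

Mean between = 5.21/12 = 0.4342.
Mean within-PS = 3.73/6 = 0.6217; mean within-BD = 1.73/3 = 0.5767.
Geometric mean = √(0.6217 × 0.5767) = 0.5988.
HTMT = 0.4342 / 0.5988 = 0.725.

0.725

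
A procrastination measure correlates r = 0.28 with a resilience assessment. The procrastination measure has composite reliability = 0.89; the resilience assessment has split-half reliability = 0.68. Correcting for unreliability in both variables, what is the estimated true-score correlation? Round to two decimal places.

0.36

r_true = r_obs / √(r_xx · r_yy) = 0.28 / √(0.89 × 0.68) = 0.28 / √0.6052 = 0.28 / 0.7779 ≈ 0.36.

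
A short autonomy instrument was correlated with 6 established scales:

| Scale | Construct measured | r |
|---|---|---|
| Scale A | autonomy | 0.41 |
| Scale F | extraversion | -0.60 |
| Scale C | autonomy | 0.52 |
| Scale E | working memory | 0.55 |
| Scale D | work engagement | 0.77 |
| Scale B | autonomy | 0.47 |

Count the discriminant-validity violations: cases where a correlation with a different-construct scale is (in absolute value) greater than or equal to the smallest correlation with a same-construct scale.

Convergent (same construct = autonomy): Scale A, Scale C, Scale B.
Smallest convergent = 0.41. Discriminant |r|: 0.60, 0.55, 0.77; count ≥ 0.41 → 3.

3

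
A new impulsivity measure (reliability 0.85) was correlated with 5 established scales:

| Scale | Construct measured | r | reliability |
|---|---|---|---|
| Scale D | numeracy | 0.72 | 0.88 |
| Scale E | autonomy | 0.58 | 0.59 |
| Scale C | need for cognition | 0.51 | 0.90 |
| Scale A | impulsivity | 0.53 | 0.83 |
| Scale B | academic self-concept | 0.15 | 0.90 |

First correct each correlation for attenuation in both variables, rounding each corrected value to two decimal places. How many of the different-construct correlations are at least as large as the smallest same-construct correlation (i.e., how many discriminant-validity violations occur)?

Disattenuated r (r / √(r_scale · r_new)):
  Scale D (disc): 0.72 / √(0.88·0.85) = 0.83
  Scale E (disc): 0.58 / √(0.59·0.85) = 0.82
  Scale C (disc): 0.51 / √(0.90·0.85) = 0.58
  Scale A (conv): 0.53 / √(0.83·0.85) = 0.63
  Scale B (disc): 0.15 / √(0.90·0.85) = 0.17
Smallest convergent = 0.63. Discriminant values: 0.83, 0.82, 0.58, 0.17; count ≥ 0.63 → 2.

2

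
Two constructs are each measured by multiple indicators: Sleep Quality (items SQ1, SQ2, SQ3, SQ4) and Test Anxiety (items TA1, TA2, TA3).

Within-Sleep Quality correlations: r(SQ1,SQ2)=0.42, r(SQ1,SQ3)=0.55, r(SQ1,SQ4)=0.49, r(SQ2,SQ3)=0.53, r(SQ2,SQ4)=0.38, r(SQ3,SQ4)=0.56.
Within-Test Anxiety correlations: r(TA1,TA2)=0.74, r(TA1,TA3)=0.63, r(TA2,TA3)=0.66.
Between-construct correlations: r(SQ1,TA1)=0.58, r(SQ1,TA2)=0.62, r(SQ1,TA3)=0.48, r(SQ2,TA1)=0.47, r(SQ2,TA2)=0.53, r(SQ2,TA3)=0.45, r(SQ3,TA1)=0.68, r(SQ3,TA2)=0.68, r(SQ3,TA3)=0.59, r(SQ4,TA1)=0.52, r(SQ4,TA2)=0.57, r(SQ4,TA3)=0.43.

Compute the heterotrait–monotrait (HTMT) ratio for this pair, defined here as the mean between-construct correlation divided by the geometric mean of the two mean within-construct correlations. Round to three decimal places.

0.957

Mean heterotrait r = 6.60/12 = 0.5500.
Mean within-SQ = 2.93/6 = 0.4883; mean within-TA = 2.03/3 = 0.6767.
Geometric mean = √(0.4883 × 0.6767) = 0.5748.
HTMT = 0.5500 / 0.5748 = 0.957.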